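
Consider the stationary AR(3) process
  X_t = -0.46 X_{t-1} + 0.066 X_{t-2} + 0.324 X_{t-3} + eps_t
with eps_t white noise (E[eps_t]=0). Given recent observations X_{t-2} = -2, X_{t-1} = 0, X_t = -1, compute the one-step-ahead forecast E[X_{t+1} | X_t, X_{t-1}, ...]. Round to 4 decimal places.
E[X_{t+1} \mid \mathcal F_t] = -0.1880

For an AR(p) model X_t = c + sum_i phi_i X_{t-i} + eps_t, the
one-step-ahead conditional mean is
  E[X_{t+1} | X_t, ...] = c + sum_i phi_i X_{t+1-i}.
Substitute known values:
  E[X_{t+1} | ...] = (-0.46) * (-1) + (0.066) * (0) + (0.324) * (-2)
                   = -0.1880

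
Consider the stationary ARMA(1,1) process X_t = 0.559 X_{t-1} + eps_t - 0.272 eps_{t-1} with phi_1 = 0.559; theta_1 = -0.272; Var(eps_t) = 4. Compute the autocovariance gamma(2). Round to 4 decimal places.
\gamma(2) = 0.7915

Multiply the model equation by X_{t-k} and take expectations. With theta_0 = psi_0 = 1 and psi_j the MA(infinity) weights, this gives
  gamma(k) - sum_i phi_i gamma(k-i) = c_k,
  c_k = sigma^2 * sum_{j=k..q} theta_j psi_{j-k}   (c_k = 0 for k > q),
using gamma(-m) = gamma(m).
psi-weights needed (psi_j = theta_j + sum_i phi_i psi_{j-i}):
  psi_1 = theta_1 + phi_1 = -0.272 + (0.559) = 0.287
Right-hand sides:
  c_0 = sigma^2 (1 + theta_1 psi_1) = 4 * (1 + (-0.272)(0.287)) = 4 * 0.921936 = 3.687744
  c_1 = sigma^2 theta_1 = 4 * (-0.272) = -1.088
  c_2 = 0
Equations for k = 0 and k = 1 (AR order 1):
  gamma(0) = phi_1 gamma(1) + c_0
  gamma(1) = phi_1 gamma(0) + c_1
Substituting the second into the first: gamma(0) (1 - phi_1^2) = c_0 + phi_1 c_1, so
  gamma(0) = (c_0 + phi_1 c_1) / (1 - phi_1^2) = (3.687744 + (0.559)(-1.088)) / (1 - (0.559)^2) = 3.079552 / 0.687519 = 4.479225.
  gamma(1) = phi_1 gamma(0) + c_1 = (0.559)(4.479225) + (-1.088) = 1.415887.
For k = 2 (> q): gamma(2) = phi_1 gamma(1) = (0.559)(1.415887) = 0.791481.
Therefore gamma(2) = 0.7915 (to 4 decimal places).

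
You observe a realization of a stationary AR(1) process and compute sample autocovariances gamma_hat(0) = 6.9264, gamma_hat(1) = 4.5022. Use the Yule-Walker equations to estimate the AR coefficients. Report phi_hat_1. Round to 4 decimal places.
\hat\phi_{1} = 0.6500

The Yule-Walker equations for an AR(p) process read, in matrix form,
  Gamma_p phi = r_p,   with   (Gamma_p)_{ij} = gamma(|i - j|),
                       (r_p)_i = gamma(i),   i,j = 1..p.
Substitute the sample gammas (Toeplitz matrix and right-hand side of size 1):
  Gamma_p = [[6.9264]]
  r_p     = [4.5022]
With p = 1 this is the single equation gamma(0) phi_1 = gamma(1):
  phi_hat_1 = gamma(1) / gamma(0) = 4.5022 / 6.9264 = 0.6500.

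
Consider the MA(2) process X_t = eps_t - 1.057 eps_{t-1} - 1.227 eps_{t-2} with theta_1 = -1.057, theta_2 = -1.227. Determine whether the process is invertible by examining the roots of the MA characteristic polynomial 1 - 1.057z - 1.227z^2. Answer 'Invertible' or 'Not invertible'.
\text{Not invertible}

The MA(q) characteristic polynomial is P(z) = 1 - 1.057z - 1.227z^2.
Invertibility requires all roots to lie outside the unit circle, i.e. |z| > 1 for every root.
Set 1 + (-1.057) z + (-1.227) z^2 = 0, i.e. a z^2 + b z + c = 0 with a = -1.227, b = -1.057, c = 1.
Discriminant D = b^2 - 4ac = (-1.057)^2 - 4*(-1.227)*1 = 1.117249 - (-4.908) = 6.025249.
D >= 0, so the roots are real: z = (-b +/- sqrt(D)) / (2a) = (1.057 +/- 2.454638) / (-2.454).
  z_1 = (1.057 + 2.454638) / (-2.454) = -1.431,   |z_1| = 1.431.
  z_2 = (1.057 - 2.454638) / (-2.454) = 0.5695,   |z_2| = 0.5695.
Moduli of all roots: 1.4310, 0.5695.
All moduli strictly greater than 1? No.
Verdict: Not invertible.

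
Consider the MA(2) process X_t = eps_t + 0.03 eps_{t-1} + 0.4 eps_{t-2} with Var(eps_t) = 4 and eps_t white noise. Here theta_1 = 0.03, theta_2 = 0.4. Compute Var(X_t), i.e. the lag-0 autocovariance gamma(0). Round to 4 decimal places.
\gamma(0) = 4.6436

For an MA(q) process X_t = eps_t + sum_i theta_i eps_{t-i} with
Var(eps_t) = sigma^2, the variance is
  gamma(0) = sigma^2 * (1 + sum_i theta_i^2).
  sum_i theta_i^2 = (0.03)^2 + (0.4)^2 = 0.0009 + 0.16 = 0.1609.
  gamma(0) = 4 * (1 + 0.1609) = 4 * 1.1609 = 4.6436.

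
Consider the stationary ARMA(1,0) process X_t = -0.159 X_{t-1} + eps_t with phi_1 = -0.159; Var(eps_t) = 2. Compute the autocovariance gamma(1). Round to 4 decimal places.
\gamma(1) = -0.3262

Multiply the model equation by X_{t-k} and take expectations. With theta_0 = psi_0 = 1 and psi_j the MA(infinity) weights, this gives
  gamma(k) - sum_i phi_i gamma(k-i) = c_k,
  c_k = sigma^2 * sum_{j=k..q} theta_j psi_{j-k}   (c_k = 0 for k > q),
using gamma(-m) = gamma(m).
Pure AR (q = 0): c_0 = sigma^2 = 2, c_k = 0 for k >= 1.
Equations for k = 0 and k = 1 (AR order 1):
  gamma(0) = phi_1 gamma(1) + c_0
  gamma(1) = phi_1 gamma(0) + c_1
Substituting the second into the first: gamma(0) (1 - phi_1^2) = c_0 + phi_1 c_1, so
  gamma(0) = c_0 / (1 - phi_1^2) = 2 / (1 - (-0.159)^2) = 2 / 0.974719 = 2.051873.
  gamma(1) = phi_1 gamma(0) = (-0.159)(2.051873) = -0.326248.
Therefore gamma(1) = -0.3262 (to 4 decimal places).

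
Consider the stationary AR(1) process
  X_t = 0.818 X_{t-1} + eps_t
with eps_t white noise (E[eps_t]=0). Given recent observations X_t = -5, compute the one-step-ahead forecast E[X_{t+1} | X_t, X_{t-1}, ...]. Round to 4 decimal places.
E[X_{t+1} \mid \mathcal F_t] = -4.0900

For an AR(p) model X_t = c + sum_i phi_i X_{t-i} + eps_t, the
one-step-ahead conditional mean is
  E[X_{t+1} | X_t, ...] = c + sum_i phi_i X_{t+1-i}.
Substitute known values:
  E[X_{t+1} | ...] = (0.818) * (-5)
                   = -4.0900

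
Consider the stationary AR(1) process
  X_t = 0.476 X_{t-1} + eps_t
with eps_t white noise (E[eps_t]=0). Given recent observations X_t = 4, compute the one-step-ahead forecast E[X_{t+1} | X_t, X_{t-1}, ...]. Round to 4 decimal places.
E[X_{t+1} \mid \mathcal F_t] = 1.9040

For an AR(p) model X_t = c + sum_i phi_i X_{t-i} + eps_t, the
one-step-ahead conditional mean is
  E[X_{t+1} | X_t, ...] = c + sum_i phi_i X_{t+1-i}.
Substitute known values:
  E[X_{t+1} | ...] = (0.476) * (4)
                   = 1.9040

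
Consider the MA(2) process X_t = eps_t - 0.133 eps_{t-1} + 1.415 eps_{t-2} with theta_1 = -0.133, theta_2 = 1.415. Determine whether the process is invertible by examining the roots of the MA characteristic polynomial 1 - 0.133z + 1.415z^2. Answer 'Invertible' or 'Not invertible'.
\text{Not invertible}

The MA(q) characteristic polynomial is P(z) = 1 - 0.133z + 1.415z^2.
Invertibility requires all roots to lie outside the unit circle, i.e. |z| > 1 for every root.
Set 1 + (-0.133) z + (1.415) z^2 = 0, i.e. a z^2 + b z + c = 0 with a = 1.415, b = -0.133, c = 1.
Discriminant D = b^2 - 4ac = (-0.133)^2 - 4*(1.415)*1 = 0.017689 - (5.66) = -5.642311.
D < 0, so the roots are the complex-conjugate pair z = (-b +/- i sqrt(-D)) / (2a) = 0.047 +/- 0.8393i.
For a conjugate pair |z|^2 = z * conj(z) = (product of roots) = c/a = 1/(1.415) = 0.706714, so |z| = sqrt(0.706714) = 0.8407 for both roots.
Moduli of all roots: 0.8407, 0.8407.
All moduli strictly greater than 1? No.
Verdict: Not invertible.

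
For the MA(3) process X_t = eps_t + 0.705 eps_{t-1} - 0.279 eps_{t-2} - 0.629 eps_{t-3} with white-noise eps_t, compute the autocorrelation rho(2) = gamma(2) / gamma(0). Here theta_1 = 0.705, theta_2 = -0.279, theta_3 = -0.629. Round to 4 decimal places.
\rho(2) = -0.3666

For an MA(q) process with theta_0 = 1, the autocovariance is
  gamma(k) = sigma^2 * sum_{i=0..q-k} theta_i * theta_{i+k},
and rho(k) = gamma(k) / gamma(0). Sigma^2 cancels.
  numerator   = (1)*(-0.279) + (0.705)*(-0.629) = -0.722445.
  denominator = (1)^2 + (0.705)^2 + (-0.279)^2 + (-0.629)^2 = 1.970507.
  rho(2) = -0.722445 / 1.970507 = -0.3666.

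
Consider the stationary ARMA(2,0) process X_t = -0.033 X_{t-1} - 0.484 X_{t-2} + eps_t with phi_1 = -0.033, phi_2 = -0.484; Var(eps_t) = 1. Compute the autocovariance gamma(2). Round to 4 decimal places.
\gamma(2) = -0.6314

Multiply the model equation by X_{t-k} and take expectations. With theta_0 = psi_0 = 1 and psi_j the MA(infinity) weights, this gives
  gamma(k) - sum_i phi_i gamma(k-i) = c_k,
  c_k = sigma^2 * sum_{j=k..q} theta_j psi_{j-k}   (c_k = 0 for k > q),
using gamma(-m) = gamma(m).
Pure AR (q = 0): c_0 = sigma^2 = 1, c_k = 0 for k >= 1.
Equations for k = 0, 1, 2 (AR order 2, c_2 = 0):
  (E0) gamma(0) = phi_1 gamma(1) + phi_2 gamma(2) + c_0
  (E1) gamma(1) = phi_1 gamma(0) + phi_2 gamma(1) + c_1
  (E2) gamma(2) = phi_1 gamma(1) + phi_2 gamma(0)
From (E1): gamma(1) = A gamma(0) + B with
  A = phi_1 / (1 - phi_2) = -0.033 / 1.484 = -0.022237,   B = c_1 / (1 - phi_2) = 0 / 1.484 = 0.
Insert (E2) into (E0): gamma(0) (1 - phi_2^2) = phi_1 (1 + phi_2) gamma(1) + c_0.
  phi_1 (1 + phi_2) = (-0.033)(0.516) = -0.017028,   1 - phi_2^2 = 0.765744.
Replace gamma(1) by A gamma(0) + B and collect gamma(0):
  gamma(0) [0.765744 - (-0.017028)(-0.022237)] = c_0 = 1
  gamma(0) * 0.765365 = 1
  gamma(0) = 1 / 0.765365 = 1.306566.
  gamma(1) = A gamma(0) = (-0.022237)(1.306566) = -0.029054.
  gamma(2) = phi_1 gamma(1) + phi_2 gamma(0) = (-0.033)(-0.029054) + (-0.484)(1.306566) = -0.631419.
Therefore gamma(2) = -0.6314 (to 4 decimal places).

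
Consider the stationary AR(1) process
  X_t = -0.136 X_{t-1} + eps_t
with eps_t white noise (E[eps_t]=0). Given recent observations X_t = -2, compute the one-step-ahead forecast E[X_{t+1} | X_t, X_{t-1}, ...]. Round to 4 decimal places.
E[X_{t+1} \mid \mathcal F_t] = 0.2720

For an AR(p) model X_t = c + sum_i phi_i X_{t-i} + eps_t, the
one-step-ahead conditional mean is
  E[X_{t+1} | X_t, ...] = c + sum_i phi_i X_{t+1-i}.
Substitute known values:
  E[X_{t+1} | ...] = (-0.136) * (-2)
                   = 0.2720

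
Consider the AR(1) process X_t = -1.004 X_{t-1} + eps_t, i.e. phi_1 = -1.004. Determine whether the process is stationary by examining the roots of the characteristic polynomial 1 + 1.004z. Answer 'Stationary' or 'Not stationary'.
\text{Not stationary}

The AR(p) characteristic polynomial is P(z) = 1 + 1.004z.
Stationarity requires all roots to lie outside the unit circle, i.e. |z| > 1 for every root.
This is linear in z: 1 + (1.004) z = 0  =>  z = -1/(1.004) = -0.996016,  |z| = 0.996016.
Moduli of all roots: 0.9960.
All moduli strictly greater than 1? No.
Verdict: Not stationary.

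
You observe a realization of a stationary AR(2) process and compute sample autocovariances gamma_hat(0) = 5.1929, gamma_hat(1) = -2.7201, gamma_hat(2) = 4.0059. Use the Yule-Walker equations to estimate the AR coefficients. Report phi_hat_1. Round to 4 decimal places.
\hat\phi_{1} = -0.1650

The Yule-Walker equations for an AR(p) process read, in matrix form,
  Gamma_p phi = r_p,   with   (Gamma_p)_{ij} = gamma(|i - j|),
                       (r_p)_i = gamma(i),   i,j = 1..p.
Substitute the sample gammas (Toeplitz matrix and right-hand side of size 2):
  Gamma_p = [[5.1929, -2.7201], [-2.7201, 5.1929]]
  r_p     = [-2.7201, 4.0059]
Written out:
  5.1929 phi_1 - 2.7201 phi_2 = -2.7201
  -2.7201 phi_1 + 5.1929 phi_2 = 4.0059
Solve by Cramer's rule:
  det = gamma(0)^2 - gamma(1)^2 = (5.1929)^2 - (-2.7201)^2 = 26.96621041 - 7.39894401 = 19.5672664
  phi_hat_1 = [gamma(1) gamma(0) - gamma(1) gamma(2)] / det = [(-2.7201)(5.1929) - (-2.7201)(4.0059)] / 19.5672664 = -3.2287587 / 19.5672664 = -0.165
  phi_hat_2 = [gamma(0) gamma(2) - gamma(1)^2] / det = [(5.1929)(4.0059) - (-2.7201)^2] / 19.5672664 = 13.4032941 / 19.5672664 = 0.685
So phi_hat = [-0.1650, 0.6850].
Therefore phi_hat_1 = -0.1650.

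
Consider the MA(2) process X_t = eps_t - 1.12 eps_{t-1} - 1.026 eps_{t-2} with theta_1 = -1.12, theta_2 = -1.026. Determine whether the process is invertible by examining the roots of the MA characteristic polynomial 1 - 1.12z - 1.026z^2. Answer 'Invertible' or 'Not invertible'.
\text{Not invertible}

The MA(q) characteristic polynomial is P(z) = 1 - 1.12z - 1.026z^2.
Invertibility requires all roots to lie outside the unit circle, i.e. |z| > 1 for every root.
Set 1 + (-1.12) z + (-1.026) z^2 = 0, i.e. a z^2 + b z + c = 0 with a = -1.026, b = -1.12, c = 1.
Discriminant D = b^2 - 4ac = (-1.12)^2 - 4*(-1.026)*1 = 1.2544 - (-4.104) = 5.3584.
D >= 0, so the roots are real: z = (-b +/- sqrt(D)) / (2a) = (1.12 +/- 2.314822) / (-2.052).
  z_1 = (1.12 + 2.314822) / (-2.052) = -1.6739,   |z_1| = 1.6739.
  z_2 = (1.12 - 2.314822) / (-2.052) = 0.5823,   |z_2| = 0.5823.
Moduli of all roots: 1.6739, 0.5823.
All moduli strictly greater than 1? No.
Verdict: Not invertible.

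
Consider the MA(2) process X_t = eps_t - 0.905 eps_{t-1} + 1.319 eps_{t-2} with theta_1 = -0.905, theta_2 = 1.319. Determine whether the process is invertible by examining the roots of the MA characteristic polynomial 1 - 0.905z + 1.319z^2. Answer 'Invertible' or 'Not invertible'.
\text{Not invertible}

The MA(q) characteristic polynomial is P(z) = 1 - 0.905z + 1.319z^2.
Invertibility requires all roots to lie outside the unit circle, i.e. |z| > 1 for every root.
Set 1 + (-0.905) z + (1.319) z^2 = 0, i.e. a z^2 + b z + c = 0 with a = 1.319, b = -0.905, c = 1.
Discriminant D = b^2 - 4ac = (-0.905)^2 - 4*(1.319)*1 = 0.819025 - (5.276) = -4.456975.
D < 0, so the roots are the complex-conjugate pair z = (-b +/- i sqrt(-D)) / (2a) = 0.3431 +/- 0.8003i.
For a conjugate pair |z|^2 = z * conj(z) = (product of roots) = c/a = 1/(1.319) = 0.75815, so |z| = sqrt(0.75815) = 0.8707 for both roots.
Moduli of all roots: 0.8707, 0.8707.
All moduli strictly greater than 1? No.
Verdict: Not invertible.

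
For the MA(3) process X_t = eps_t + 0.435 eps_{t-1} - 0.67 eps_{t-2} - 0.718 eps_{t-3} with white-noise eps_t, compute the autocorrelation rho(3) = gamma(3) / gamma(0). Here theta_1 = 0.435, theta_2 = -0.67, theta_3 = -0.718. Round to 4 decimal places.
\rho(3) = -0.3334

For an MA(q) process with theta_0 = 1, the autocovariance is
  gamma(k) = sigma^2 * sum_{i=0..q-k} theta_i * theta_{i+k},
and rho(k) = gamma(k) / gamma(0). Sigma^2 cancels.
  numerator   = (1)*(-0.718) = -0.718.
  denominator = (1)^2 + (0.435)^2 + (-0.67)^2 + (-0.718)^2 = 2.153649.
  rho(3) = -0.718 / 2.153649 = -0.3334.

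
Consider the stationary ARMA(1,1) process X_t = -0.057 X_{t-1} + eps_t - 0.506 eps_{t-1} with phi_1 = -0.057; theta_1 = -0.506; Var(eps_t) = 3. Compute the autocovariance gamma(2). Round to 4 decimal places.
\gamma(2) = 0.0994

Multiply the model equation by X_{t-k} and take expectations. With theta_0 = psi_0 = 1 and psi_j the MA(infinity) weights, this gives
  gamma(k) - sum_i phi_i gamma(k-i) = c_k,
  c_k = sigma^2 * sum_{j=k..q} theta_j psi_{j-k}   (c_k = 0 for k > q),
using gamma(-m) = gamma(m).
psi-weights needed (psi_j = theta_j + sum_i phi_i psi_{j-i}):
  psi_1 = theta_1 + phi_1 = -0.506 + (-0.057) = -0.563
Right-hand sides:
  c_0 = sigma^2 (1 + theta_1 psi_1) = 3 * (1 + (-0.506)(-0.563)) = 3 * 1.284878 = 3.854634
  c_1 = sigma^2 theta_1 = 3 * (-0.506) = -1.518
  c_2 = 0
Equations for k = 0 and k = 1 (AR order 1):
  gamma(0) = phi_1 gamma(1) + c_0
  gamma(1) = phi_1 gamma(0) + c_1
Substituting the second into the first: gamma(0) (1 - phi_1^2) = c_0 + phi_1 c_1, so
  gamma(0) = (c_0 + phi_1 c_1) / (1 - phi_1^2) = (3.854634 + (-0.057)(-1.518)) / (1 - (-0.057)^2) = 3.94116 / 0.996751 = 3.954007.
  gamma(1) = phi_1 gamma(0) + c_1 = (-0.057)(3.954007) + (-1.518) = -1.743378.
For k = 2 (> q): gamma(2) = phi_1 gamma(1) = (-0.057)(-1.743378) = 0.099373.
Therefore gamma(2) = 0.0994 (to 4 decimal places).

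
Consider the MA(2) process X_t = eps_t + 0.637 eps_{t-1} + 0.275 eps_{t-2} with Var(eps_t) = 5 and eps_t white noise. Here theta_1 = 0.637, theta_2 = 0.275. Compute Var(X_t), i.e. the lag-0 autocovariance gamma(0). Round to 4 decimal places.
\gamma(0) = 7.4070

For an MA(q) process X_t = eps_t + sum_i theta_i eps_{t-i} with
Var(eps_t) = sigma^2, the variance is
  gamma(0) = sigma^2 * (1 + sum_i theta_i^2).
  sum_i theta_i^2 = (0.637)^2 + (0.275)^2 = 0.405769 + 0.075625 = 0.481394.
  gamma(0) = 5 * (1 + 0.481394) = 5 * 1.481394 = 7.40697, which rounds to 7.4070.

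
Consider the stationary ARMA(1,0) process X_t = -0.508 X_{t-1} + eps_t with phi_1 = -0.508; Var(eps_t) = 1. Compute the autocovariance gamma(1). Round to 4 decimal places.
\gamma(1) = -0.6847

Multiply the model equation by X_{t-k} and take expectations. With theta_0 = psi_0 = 1 and psi_j the MA(infinity) weights, this gives
  gamma(k) - sum_i phi_i gamma(k-i) = c_k,
  c_k = sigma^2 * sum_{j=k..q} theta_j psi_{j-k}   (c_k = 0 for k > q),
using gamma(-m) = gamma(m).
Pure AR (q = 0): c_0 = sigma^2 = 1, c_k = 0 for k >= 1.
Equations for k = 0 and k = 1 (AR order 1):
  gamma(0) = phi_1 gamma(1) + c_0
  gamma(1) = phi_1 gamma(0) + c_1
Substituting the second into the first: gamma(0) (1 - phi_1^2) = c_0 + phi_1 c_1, so
  gamma(0) = c_0 / (1 - phi_1^2) = 1 / (1 - (-0.508)^2) = 1 / 0.741936 = 1.347825.
  gamma(1) = phi_1 gamma(0) = (-0.508)(1.347825) = -0.684695.
Therefore gamma(1) = -0.6847 (to 4 decimal places).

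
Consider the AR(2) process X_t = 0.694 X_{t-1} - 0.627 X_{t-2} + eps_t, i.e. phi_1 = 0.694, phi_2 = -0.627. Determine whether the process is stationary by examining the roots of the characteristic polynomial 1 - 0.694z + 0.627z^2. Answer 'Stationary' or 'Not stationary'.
\text{Stationary}

The AR(p) characteristic polynomial is P(z) = 1 - 0.694z + 0.627z^2.
Stationarity requires all roots to lie outside the unit circle, i.e. |z| > 1 for every root.
Set 1 + (-0.694) z + (0.627) z^2 = 0, i.e. a z^2 + b z + c = 0 with a = 0.627, b = -0.694, c = 1.
Discriminant D = b^2 - 4ac = (-0.694)^2 - 4*(0.627)*1 = 0.481636 - (2.508) = -2.026364.
D < 0, so the roots are the complex-conjugate pair z = (-b +/- i sqrt(-D)) / (2a) = 0.5534 +/- 1.1352i.
For a conjugate pair |z|^2 = z * conj(z) = (product of roots) = c/a = 1/(0.627) = 1.594896, so |z| = sqrt(1.594896) = 1.2629 for both roots.
Moduli of all roots: 1.2629, 1.2629.
All moduli strictly greater than 1? Yes.
Verdict: Stationary.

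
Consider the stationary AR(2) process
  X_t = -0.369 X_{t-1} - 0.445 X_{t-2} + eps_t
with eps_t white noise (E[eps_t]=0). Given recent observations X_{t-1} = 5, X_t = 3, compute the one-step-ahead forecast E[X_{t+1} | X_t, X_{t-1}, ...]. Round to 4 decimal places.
E[X_{t+1} \mid \mathcal F_t] = -3.3320

For an AR(p) model X_t = c + sum_i phi_i X_{t-i} + eps_t, the
one-step-ahead conditional mean is
  E[X_{t+1} | X_t, ...] = c + sum_i phi_i X_{t+1-i}.
Substitute known values:
  E[X_{t+1} | ...] = (-0.369) * (3) + (-0.445) * (5)
                   = -3.3320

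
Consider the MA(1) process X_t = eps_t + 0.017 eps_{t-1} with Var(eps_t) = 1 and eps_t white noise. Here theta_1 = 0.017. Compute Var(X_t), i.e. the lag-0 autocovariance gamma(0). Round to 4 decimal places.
\gamma(0) = 1.0003

For an MA(q) process X_t = eps_t + sum_i theta_i eps_{t-i} with
Var(eps_t) = sigma^2, the variance is
  gamma(0) = sigma^2 * (1 + sum_i theta_i^2).
  sum_i theta_i^2 = (0.017)^2 = 0.000289.
  gamma(0) = 1 * (1 + 0.000289) = 1 * 1.000289 = 1.000289, which rounds to 1.0003.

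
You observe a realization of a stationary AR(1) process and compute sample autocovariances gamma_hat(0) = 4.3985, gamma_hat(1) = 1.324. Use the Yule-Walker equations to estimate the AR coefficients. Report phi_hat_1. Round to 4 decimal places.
\hat\phi_{1} = 0.3010

The Yule-Walker equations for an AR(p) process read, in matrix form,
  Gamma_p phi = r_p,   with   (Gamma_p)_{ij} = gamma(|i - j|),
                       (r_p)_i = gamma(i),   i,j = 1..p.
Substitute the sample gammas (Toeplitz matrix and right-hand side of size 1):
  Gamma_p = [[4.3985]]
  r_p     = [1.324]
With p = 1 this is the single equation gamma(0) phi_1 = gamma(1):
  phi_hat_1 = gamma(1) / gamma(0) = 1.324 / 4.3985 = 0.3010.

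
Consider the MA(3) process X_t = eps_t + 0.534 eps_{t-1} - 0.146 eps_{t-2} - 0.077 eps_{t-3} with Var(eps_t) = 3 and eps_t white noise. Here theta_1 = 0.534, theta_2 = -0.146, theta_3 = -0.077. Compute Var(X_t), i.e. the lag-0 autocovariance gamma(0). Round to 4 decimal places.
\gamma(0) = 3.9372

For an MA(q) process X_t = eps_t + sum_i theta_i eps_{t-i} with
Var(eps_t) = sigma^2, the variance is
  gamma(0) = sigma^2 * (1 + sum_i theta_i^2).
  sum_i theta_i^2 = (0.534)^2 + (-0.146)^2 + (-0.077)^2 = 0.285156 + 0.021316 + 0.005929 = 0.312401.
  gamma(0) = 3 * (1 + 0.312401) = 3 * 1.312401 = 3.937203, which rounds to 3.9372.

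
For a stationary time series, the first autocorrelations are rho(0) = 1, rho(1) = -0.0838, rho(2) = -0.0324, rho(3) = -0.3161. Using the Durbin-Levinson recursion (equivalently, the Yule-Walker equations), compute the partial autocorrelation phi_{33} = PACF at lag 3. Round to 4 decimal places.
\phi_{33} = -0.3250

The PACF at lag k is phi_{kk}, the last component of the solution
to the Yule-Walker system G_k phi = r_k where
  (G_k)_{ij} = rho(|i - j|), (r_k)_i = rho(i), i,j = 1..k.
Equivalently, Durbin-Levinson gives phi_{kk} iteratively:
  phi_{11} = rho(1)
  phi_{kk} = [rho(k) - sum_{j=1..k-1} phi_{k-1,j} rho(k-j)]
            / [1 - sum_{j=1..k-1} phi_{k-1,j} rho(j)],
  phi_{k,j} = phi_{k-1,j} - phi_{kk} phi_{k-1,k-j},  j = 1..k-1.
Step k = 1:
  phi_11 = rho(1) = -0.0838.
Step k = 2:
  phi_22 = [rho(2) - phi_11 rho(1)] / [1 - phi_11 rho(1)] = [-0.0324 - (-0.0838)(-0.0838)] / [1 - (-0.0838)(-0.0838)]
         = -0.03942244 / 0.99297756 = -0.039701.
  Update: phi_21 = phi_11 - phi_22 phi_11 = -0.0838 - (-0.039701)(-0.0838) = -0.087127.
Step k = 3:
  phi_33 = [rho(3) - phi_21 rho(2) - phi_22 rho(1)] / [1 - phi_21 rho(1) - phi_22 rho(2)]
    numerator   = -0.3161 - (-0.087127)(-0.0324) - (-0.039701)(-0.0838) = -0.32224988
    denominator = 1 - (-0.087127)(-0.0838) - (-0.039701)(-0.0324) = 0.99141244
  phi_33 = -0.32224988 / 0.99141244 = -0.325.
Therefore phi_{33} = -0.3250.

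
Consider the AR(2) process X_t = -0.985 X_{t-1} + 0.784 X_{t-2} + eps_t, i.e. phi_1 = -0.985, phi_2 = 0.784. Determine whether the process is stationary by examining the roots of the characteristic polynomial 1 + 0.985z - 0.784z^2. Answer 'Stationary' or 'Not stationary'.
\text{Not stationary}

The AR(p) characteristic polynomial is P(z) = 1 + 0.985z - 0.784z^2.
Stationarity requires all roots to lie outside the unit circle, i.e. |z| > 1 for every root.
Set 1 + (0.985) z + (-0.784) z^2 = 0, i.e. a z^2 + b z + c = 0 with a = -0.784, b = 0.985, c = 1.
Discriminant D = b^2 - 4ac = (0.985)^2 - 4*(-0.784)*1 = 0.970225 - (-3.136) = 4.106225.
D >= 0, so the roots are real: z = (-b +/- sqrt(D)) / (2a) = (-0.985 +/- 2.026382) / (-1.568).
  z_1 = (-0.985 + 2.026382) / (-1.568) = -0.6641,   |z_1| = 0.6641.
  z_2 = (-0.985 - 2.026382) / (-1.568) = 1.9205,   |z_2| = 1.9205.
Moduli of all roots: 0.6641, 1.9205.
All moduli strictly greater than 1? No.
Verdict: Not stationary.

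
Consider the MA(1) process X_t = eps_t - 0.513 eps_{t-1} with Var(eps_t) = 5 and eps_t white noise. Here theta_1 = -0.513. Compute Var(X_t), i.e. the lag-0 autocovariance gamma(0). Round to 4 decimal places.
\gamma(0) = 6.3158

For an MA(q) process X_t = eps_t + sum_i theta_i eps_{t-i} with
Var(eps_t) = sigma^2, the variance is
  gamma(0) = sigma^2 * (1 + sum_i theta_i^2).
  sum_i theta_i^2 = (-0.513)^2 = 0.263169.
  gamma(0) = 5 * (1 + 0.263169) = 5 * 1.263169 = 6.315845, which rounds to 6.3158.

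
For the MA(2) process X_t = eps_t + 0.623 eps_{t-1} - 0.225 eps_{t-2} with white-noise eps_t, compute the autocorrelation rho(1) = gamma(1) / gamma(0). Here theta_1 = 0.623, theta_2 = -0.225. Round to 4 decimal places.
\rho(1) = 0.3356

For an MA(q) process with theta_0 = 1, the autocovariance is
  gamma(k) = sigma^2 * sum_{i=0..q-k} theta_i * theta_{i+k},
and rho(k) = gamma(k) / gamma(0). Sigma^2 cancels.
  numerator   = (1)*(0.623) + (0.623)*(-0.225) = 0.482825.
  denominator = (1)^2 + (0.623)^2 + (-0.225)^2 = 1.438754.
  rho(1) = 0.482825 / 1.438754 = 0.3356.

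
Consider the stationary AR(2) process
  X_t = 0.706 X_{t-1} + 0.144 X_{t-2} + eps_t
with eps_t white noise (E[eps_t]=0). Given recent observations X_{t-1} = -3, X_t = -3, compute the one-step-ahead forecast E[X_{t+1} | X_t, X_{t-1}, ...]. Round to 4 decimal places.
E[X_{t+1} \mid \mathcal F_t] = -2.5500

For an AR(p) model X_t = c + sum_i phi_i X_{t-i} + eps_t, the
one-step-ahead conditional mean is
  E[X_{t+1} | X_t, ...] = c + sum_i phi_i X_{t+1-i}.
Substitute known values:
  E[X_{t+1} | ...] = (0.706) * (-3) + (0.144) * (-3)
                   = -2.5500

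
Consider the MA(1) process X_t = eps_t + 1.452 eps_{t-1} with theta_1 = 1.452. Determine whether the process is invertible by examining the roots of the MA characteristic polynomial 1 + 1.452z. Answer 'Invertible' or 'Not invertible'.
\text{Not invertible}

The MA(q) characteristic polynomial is P(z) = 1 + 1.452z.
Invertibility requires all roots to lie outside the unit circle, i.e. |z| > 1 for every root.
This is linear in z: 1 + (1.452) z = 0  =>  z = -1/(1.452) = -0.688705,  |z| = 0.688705.
Moduli of all roots: 0.6887.
All moduli strictly greater than 1? No.
Verdict: Not invertible.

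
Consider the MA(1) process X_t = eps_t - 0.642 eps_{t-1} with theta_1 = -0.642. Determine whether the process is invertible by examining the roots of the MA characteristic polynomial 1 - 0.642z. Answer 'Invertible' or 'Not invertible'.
\text{Invertible}

The MA(q) characteristic polynomial is P(z) = 1 - 0.642z.
Invertibility requires all roots to lie outside the unit circle, i.e. |z| > 1 for every root.
This is linear in z: 1 + (-0.642) z = 0  =>  z = -1/(-0.642) = 1.557632,  |z| = 1.557632.
Moduli of all roots: 1.5576.
All moduli strictly greater than 1? Yes.
Verdict: Invertible.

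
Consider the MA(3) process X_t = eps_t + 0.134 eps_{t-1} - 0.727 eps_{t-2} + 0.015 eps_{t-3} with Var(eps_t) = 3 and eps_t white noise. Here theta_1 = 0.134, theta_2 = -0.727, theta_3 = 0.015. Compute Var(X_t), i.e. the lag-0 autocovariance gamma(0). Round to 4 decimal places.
\gamma(0) = 4.6401

For an MA(q) process X_t = eps_t + sum_i theta_i eps_{t-i} with
Var(eps_t) = sigma^2, the variance is
  gamma(0) = sigma^2 * (1 + sum_i theta_i^2).
  sum_i theta_i^2 = (0.134)^2 + (-0.727)^2 + (0.015)^2 = 0.017956 + 0.528529 + 0.000225 = 0.54671.
  gamma(0) = 3 * (1 + 0.54671) = 3 * 1.54671 = 4.64013, which rounds to 4.6401.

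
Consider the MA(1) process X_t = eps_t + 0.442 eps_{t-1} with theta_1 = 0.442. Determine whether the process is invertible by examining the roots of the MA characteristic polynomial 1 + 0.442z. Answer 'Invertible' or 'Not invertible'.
\text{Invertible}

The MA(q) characteristic polynomial is P(z) = 1 + 0.442z.
Invertibility requires all roots to lie outside the unit circle, i.e. |z| > 1 for every root.
This is linear in z: 1 + (0.442) z = 0  =>  z = -1/(0.442) = -2.262443,  |z| = 2.262443.
Moduli of all roots: 2.2624.
All moduli strictly greater than 1? Yes.
Verdict: Invertible.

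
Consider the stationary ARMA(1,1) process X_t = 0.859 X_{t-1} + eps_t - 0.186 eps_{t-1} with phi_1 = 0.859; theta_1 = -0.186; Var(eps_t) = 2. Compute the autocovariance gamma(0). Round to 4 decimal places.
\gamma(0) = 5.4559

Multiply the model equation by X_{t-k} and take expectations. With theta_0 = psi_0 = 1 and psi_j the MA(infinity) weights, this gives
  gamma(k) - sum_i phi_i gamma(k-i) = c_k,
  c_k = sigma^2 * sum_{j=k..q} theta_j psi_{j-k}   (c_k = 0 for k > q),
using gamma(-m) = gamma(m).
psi-weights needed (psi_j = theta_j + sum_i phi_i psi_{j-i}):
  psi_1 = theta_1 + phi_1 = -0.186 + (0.859) = 0.673
Right-hand sides:
  c_0 = sigma^2 (1 + theta_1 psi_1) = 2 * (1 + (-0.186)(0.673)) = 2 * 0.874822 = 1.749644
  c_1 = sigma^2 theta_1 = 2 * (-0.186) = -0.372
  c_2 = 0
Equations for k = 0 and k = 1 (AR order 1):
  gamma(0) = phi_1 gamma(1) + c_0
  gamma(1) = phi_1 gamma(0) + c_1
Substituting the second into the first: gamma(0) (1 - phi_1^2) = c_0 + phi_1 c_1, so
  gamma(0) = (c_0 + phi_1 c_1) / (1 - phi_1^2) = (1.749644 + (0.859)(-0.372)) / (1 - (0.859)^2) = 1.430096 / 0.262119 = 5.455904.
Therefore gamma(0) = 5.4559 (to 4 decimal places).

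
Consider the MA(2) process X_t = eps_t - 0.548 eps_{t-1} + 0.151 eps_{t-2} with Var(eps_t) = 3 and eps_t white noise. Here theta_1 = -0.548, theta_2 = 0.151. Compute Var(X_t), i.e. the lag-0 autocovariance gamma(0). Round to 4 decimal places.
\gamma(0) = 3.9693

For an MA(q) process X_t = eps_t + sum_i theta_i eps_{t-i} with
Var(eps_t) = sigma^2, the variance is
  gamma(0) = sigma^2 * (1 + sum_i theta_i^2).
  sum_i theta_i^2 = (-0.548)^2 + (0.151)^2 = 0.300304 + 0.022801 = 0.323105.
  gamma(0) = 3 * (1 + 0.323105) = 3 * 1.323105 = 3.969315, which rounds to 3.9693.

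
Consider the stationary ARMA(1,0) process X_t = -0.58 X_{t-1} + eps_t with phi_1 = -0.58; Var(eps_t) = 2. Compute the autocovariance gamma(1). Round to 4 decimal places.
\gamma(1) = -1.7480

Multiply the model equation by X_{t-k} and take expectations. With theta_0 = psi_0 = 1 and psi_j the MA(infinity) weights, this gives
  gamma(k) - sum_i phi_i gamma(k-i) = c_k,
  c_k = sigma^2 * sum_{j=k..q} theta_j psi_{j-k}   (c_k = 0 for k > q),
using gamma(-m) = gamma(m).
Pure AR (q = 0): c_0 = sigma^2 = 2, c_k = 0 for k >= 1.
Equations for k = 0 and k = 1 (AR order 1):
  gamma(0) = phi_1 gamma(1) + c_0
  gamma(1) = phi_1 gamma(0) + c_1
Substituting the second into the first: gamma(0) (1 - phi_1^2) = c_0 + phi_1 c_1, so
  gamma(0) = c_0 / (1 - phi_1^2) = 2 / (1 - (-0.58)^2) = 2 / 0.6636 = 3.013864.
  gamma(1) = phi_1 gamma(0) = (-0.58)(3.013864) = -1.748041.
Therefore gamma(1) = -1.7480 (to 4 decimal places).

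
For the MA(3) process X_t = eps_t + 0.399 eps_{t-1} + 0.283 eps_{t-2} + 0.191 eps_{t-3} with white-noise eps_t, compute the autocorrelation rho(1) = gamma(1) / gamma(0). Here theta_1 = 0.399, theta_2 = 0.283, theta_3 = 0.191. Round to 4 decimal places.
\rho(1) = 0.4436

For an MA(q) process with theta_0 = 1, the autocovariance is
  gamma(k) = sigma^2 * sum_{i=0..q-k} theta_i * theta_{i+k},
and rho(k) = gamma(k) / gamma(0). Sigma^2 cancels.
  numerator   = (1)*(0.399) + (0.399)*(0.283) + (0.283)*(0.191) = 0.56597.
  denominator = (1)^2 + (0.399)^2 + (0.283)^2 + (0.191)^2 = 1.275771.
  rho(1) = 0.56597 / 1.275771 = 0.4436.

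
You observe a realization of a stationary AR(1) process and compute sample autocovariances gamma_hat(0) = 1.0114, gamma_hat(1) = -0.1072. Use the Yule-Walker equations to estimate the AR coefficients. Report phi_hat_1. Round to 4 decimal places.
\hat\phi_{1} = -0.1060

The Yule-Walker equations for an AR(p) process read, in matrix form,
  Gamma_p phi = r_p,   with   (Gamma_p)_{ij} = gamma(|i - j|),
                       (r_p)_i = gamma(i),   i,j = 1..p.
Substitute the sample gammas (Toeplitz matrix and right-hand side of size 1):
  Gamma_p = [[1.0114]]
  r_p     = [-0.1072]
With p = 1 this is the single equation gamma(0) phi_1 = gamma(1):
  phi_hat_1 = gamma(1) / gamma(0) = -0.1072 / 1.0114 = -0.1060.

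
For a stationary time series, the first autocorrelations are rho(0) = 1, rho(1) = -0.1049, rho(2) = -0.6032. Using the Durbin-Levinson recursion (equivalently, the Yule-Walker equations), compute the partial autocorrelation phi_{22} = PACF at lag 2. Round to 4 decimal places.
\phi_{22} = -0.6210

The PACF at lag k is phi_{kk}, the last component of the solution
to the Yule-Walker system G_k phi = r_k where
  (G_k)_{ij} = rho(|i - j|), (r_k)_i = rho(i), i,j = 1..k.
Equivalently, Durbin-Levinson gives phi_{kk} iteratively:
  phi_{11} = rho(1)
  phi_{kk} = [rho(k) - sum_{j=1..k-1} phi_{k-1,j} rho(k-j)]
            / [1 - sum_{j=1..k-1} phi_{k-1,j} rho(j)],
  phi_{k,j} = phi_{k-1,j} - phi_{kk} phi_{k-1,k-j},  j = 1..k-1.
Step k = 1:
  phi_11 = rho(1) = -0.1049.
Step k = 2:
  phi_22 = [rho(2) - phi_11 rho(1)] / [1 - phi_11 rho(1)] = [-0.6032 - (-0.1049)(-0.1049)] / [1 - (-0.1049)(-0.1049)]
         = -0.61420401 / 0.98899599 = -0.621.
Therefore phi_{22} = -0.6210.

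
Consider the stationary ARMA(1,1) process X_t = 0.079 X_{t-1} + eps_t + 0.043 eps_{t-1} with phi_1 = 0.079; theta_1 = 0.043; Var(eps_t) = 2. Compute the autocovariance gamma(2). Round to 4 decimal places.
\gamma(2) = 0.0195

Multiply the model equation by X_{t-k} and take expectations. With theta_0 = psi_0 = 1 and psi_j the MA(infinity) weights, this gives
  gamma(k) - sum_i phi_i gamma(k-i) = c_k,
  c_k = sigma^2 * sum_{j=k..q} theta_j psi_{j-k}   (c_k = 0 for k > q),
using gamma(-m) = gamma(m).
psi-weights needed (psi_j = theta_j + sum_i phi_i psi_{j-i}):
  psi_1 = theta_1 + phi_1 = 0.043 + (0.079) = 0.122
Right-hand sides:
  c_0 = sigma^2 (1 + theta_1 psi_1) = 2 * (1 + (0.043)(0.122)) = 2 * 1.005246 = 2.010492
  c_1 = sigma^2 theta_1 = 2 * (0.043) = 0.086
  c_2 = 0
Equations for k = 0 and k = 1 (AR order 1):
  gamma(0) = phi_1 gamma(1) + c_0
  gamma(1) = phi_1 gamma(0) + c_1
Substituting the second into the first: gamma(0) (1 - phi_1^2) = c_0 + phi_1 c_1, so
  gamma(0) = (c_0 + phi_1 c_1) / (1 - phi_1^2) = (2.010492 + (0.079)(0.086)) / (1 - (0.079)^2) = 2.017286 / 0.993759 = 2.029955.
  gamma(1) = phi_1 gamma(0) + c_1 = (0.079)(2.029955) + (0.086) = 0.246366.
For k = 2 (> q): gamma(2) = phi_1 gamma(1) = (0.079)(0.246366) = 0.019463.
Therefore gamma(2) = 0.0195 (to 4 decimal places).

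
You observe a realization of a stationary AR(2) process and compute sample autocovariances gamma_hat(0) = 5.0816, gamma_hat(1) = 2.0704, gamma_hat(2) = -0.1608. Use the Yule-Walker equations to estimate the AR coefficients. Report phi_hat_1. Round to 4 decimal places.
\hat\phi_{1} = 0.5040

The Yule-Walker equations for an AR(p) process read, in matrix form,
  Gamma_p phi = r_p,   with   (Gamma_p)_{ij} = gamma(|i - j|),
                       (r_p)_i = gamma(i),   i,j = 1..p.
Substitute the sample gammas (Toeplitz matrix and right-hand side of size 2):
  Gamma_p = [[5.0816, 2.0704], [2.0704, 5.0816]]
  r_p     = [2.0704, -0.1608]
Written out:
  5.0816 phi_1 + 2.0704 phi_2 = 2.0704
  2.0704 phi_1 + 5.0816 phi_2 = -0.1608
Solve by Cramer's rule:
  det = gamma(0)^2 - gamma(1)^2 = (5.0816)^2 - (2.0704)^2 = 25.82265856 - 4.28655616 = 21.5361024
  phi_hat_1 = [gamma(1) gamma(0) - gamma(1) gamma(2)] / det = [(2.0704)(5.0816) - (2.0704)(-0.1608)] / 21.5361024 = 10.85386496 / 21.5361024 = 0.504
  phi_hat_2 = [gamma(0) gamma(2) - gamma(1)^2] / det = [(5.0816)(-0.1608) - (2.0704)^2] / 21.5361024 = -5.10367744 / 21.5361024 = -0.237
So phi_hat = [0.5040, -0.2370].
Therefore phi_hat_1 = 0.5040.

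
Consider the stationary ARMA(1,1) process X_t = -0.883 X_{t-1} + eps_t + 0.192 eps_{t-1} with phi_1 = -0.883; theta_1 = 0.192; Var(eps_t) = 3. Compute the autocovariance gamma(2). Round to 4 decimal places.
\gamma(2) = 6.8999

Multiply the model equation by X_{t-k} and take expectations. With theta_0 = psi_0 = 1 and psi_j the MA(infinity) weights, this gives
  gamma(k) - sum_i phi_i gamma(k-i) = c_k,
  c_k = sigma^2 * sum_{j=k..q} theta_j psi_{j-k}   (c_k = 0 for k > q),
using gamma(-m) = gamma(m).
psi-weights needed (psi_j = theta_j + sum_i phi_i psi_{j-i}):
  psi_1 = theta_1 + phi_1 = 0.192 + (-0.883) = -0.691
Right-hand sides:
  c_0 = sigma^2 (1 + theta_1 psi_1) = 3 * (1 + (0.192)(-0.691)) = 3 * 0.867328 = 2.601984
  c_1 = sigma^2 theta_1 = 3 * (0.192) = 0.576
  c_2 = 0
Equations for k = 0 and k = 1 (AR order 1):
  gamma(0) = phi_1 gamma(1) + c_0
  gamma(1) = phi_1 gamma(0) + c_1
Substituting the second into the first: gamma(0) (1 - phi_1^2) = c_0 + phi_1 c_1, so
  gamma(0) = (c_0 + phi_1 c_1) / (1 - phi_1^2) = (2.601984 + (-0.883)(0.576)) / (1 - (-0.883)^2) = 2.093376 / 0.220311 = 9.501913.
  gamma(1) = phi_1 gamma(0) + c_1 = (-0.883)(9.501913) + (0.576) = -7.814189.
For k = 2 (> q): gamma(2) = phi_1 gamma(1) = (-0.883)(-7.814189) = 6.899929.
Therefore gamma(2) = 6.8999 (to 4 decimal places).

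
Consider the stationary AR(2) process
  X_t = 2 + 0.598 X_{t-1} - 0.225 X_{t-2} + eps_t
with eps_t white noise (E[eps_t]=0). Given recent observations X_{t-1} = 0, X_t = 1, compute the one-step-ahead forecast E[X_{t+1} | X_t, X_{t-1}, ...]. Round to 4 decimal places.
E[X_{t+1} \mid \mathcal F_t] = 2.5980

For an AR(p) model X_t = c + sum_i phi_i X_{t-i} + eps_t, the
one-step-ahead conditional mean is
  E[X_{t+1} | X_t, ...] = c + sum_i phi_i X_{t+1-i}.
Substitute known values:
  E[X_{t+1} | ...] = 2 + (0.598) * (1) + (-0.225) * (0)
                   = 2.5980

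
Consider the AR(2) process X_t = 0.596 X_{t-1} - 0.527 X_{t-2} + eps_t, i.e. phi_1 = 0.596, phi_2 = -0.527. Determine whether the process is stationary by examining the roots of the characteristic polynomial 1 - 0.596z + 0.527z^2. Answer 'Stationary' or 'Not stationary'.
\text{Stationary}

The AR(p) characteristic polynomial is P(z) = 1 - 0.596z + 0.527z^2.
Stationarity requires all roots to lie outside the unit circle, i.e. |z| > 1 for every root.
Set 1 + (-0.596) z + (0.527) z^2 = 0, i.e. a z^2 + b z + c = 0 with a = 0.527, b = -0.596, c = 1.
Discriminant D = b^2 - 4ac = (-0.596)^2 - 4*(0.527)*1 = 0.355216 - (2.108) = -1.752784.
D < 0, so the roots are the complex-conjugate pair z = (-b +/- i sqrt(-D)) / (2a) = 0.5655 +/- 1.2561i.
For a conjugate pair |z|^2 = z * conj(z) = (product of roots) = c/a = 1/(0.527) = 1.897533, so |z| = sqrt(1.897533) = 1.3775 for both roots.
Moduli of all roots: 1.3775, 1.3775.
All moduli strictly greater than 1? Yes.
Verdict: Stationary.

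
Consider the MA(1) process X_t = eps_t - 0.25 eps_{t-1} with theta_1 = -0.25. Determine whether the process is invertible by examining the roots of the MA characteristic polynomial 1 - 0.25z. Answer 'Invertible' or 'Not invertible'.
\text{Invertible}

The MA(q) characteristic polynomial is P(z) = 1 - 0.25z.
Invertibility requires all roots to lie outside the unit circle, i.e. |z| > 1 for every root.
This is linear in z: 1 + (-0.25) z = 0  =>  z = -1/(-0.25) = 4,  |z| = 4.
Moduli of all roots: 4.0000.
All moduli strictly greater than 1? Yes.
Verdict: Invertible.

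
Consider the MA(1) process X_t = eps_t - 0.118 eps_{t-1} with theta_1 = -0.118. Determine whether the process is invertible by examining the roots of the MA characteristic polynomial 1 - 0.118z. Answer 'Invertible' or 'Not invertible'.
\text{Invertible}

The MA(q) characteristic polynomial is P(z) = 1 - 0.118z.
Invertibility requires all roots to lie outside the unit circle, i.e. |z| > 1 for every root.
This is linear in z: 1 + (-0.118) z = 0  =>  z = -1/(-0.118) = 8.474576,  |z| = 8.474576.
Moduli of all roots: 8.4746.
All moduli strictly greater than 1? Yes.
Verdict: Invertible.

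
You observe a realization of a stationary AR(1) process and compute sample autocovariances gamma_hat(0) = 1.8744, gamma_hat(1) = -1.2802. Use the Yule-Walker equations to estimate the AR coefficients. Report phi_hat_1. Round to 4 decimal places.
\hat\phi_{1} = -0.6830

The Yule-Walker equations for an AR(p) process read, in matrix form,
  Gamma_p phi = r_p,   with   (Gamma_p)_{ij} = gamma(|i - j|),
                       (r_p)_i = gamma(i),   i,j = 1..p.
Substitute the sample gammas (Toeplitz matrix and right-hand side of size 1):
  Gamma_p = [[1.8744]]
  r_p     = [-1.2802]
With p = 1 this is the single equation gamma(0) phi_1 = gamma(1):
  phi_hat_1 = gamma(1) / gamma(0) = -1.2802 / 1.8744 = -0.6830.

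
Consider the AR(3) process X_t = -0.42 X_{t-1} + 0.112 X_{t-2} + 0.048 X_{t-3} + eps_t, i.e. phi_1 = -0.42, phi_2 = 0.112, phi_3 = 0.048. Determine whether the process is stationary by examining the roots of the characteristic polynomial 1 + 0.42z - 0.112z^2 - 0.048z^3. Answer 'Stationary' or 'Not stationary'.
\text{Stationary}

The AR(p) characteristic polynomial is P(z) = 1 + 0.42z - 0.112z^2 - 0.048z^3.
Stationarity requires all roots to lie outside the unit circle, i.e. |z| > 1 for every root.
Degree 3: look for a simple real root z0 first, then factor out (1 - z/z0) and solve the remaining quadratic.
Testing z0 = -2.5: P(-2.5) = 1 + (0.42)(-2.5) + (-0.112)(-2.5)^2 + (-0.048)(-2.5)^3
  = 1 + (-1.05) + (-0.7) + (0.75) = 0.  So z_0 = -2.5 is a root, |z_0| = 2.5.
Divide out the factor (1 + 0.4 z) = (1 - z/z0) (since 1/z0 = -0.4):
  P(z) = (1 + 0.4 z)(1 + (0.02) z + (-0.12) z^2)
  [check: z-coef 0.02 - (-0.4) = 0.42; z^2-coef -0.12 - (-0.4)(0.02) = -0.112; z^3-coef -(-0.4)(-0.12) = -0.048.]
Remaining roots from the quadratic factor 1 + (0.02) z + (-0.12) z^2:
  Set 1 + (0.02) z + (-0.12) z^2 = 0, i.e. a z^2 + b z + c = 0 with a = -0.12, b = 0.02, c = 1.
  Discriminant D = b^2 - 4ac = (0.02)^2 - 4*(-0.12)*1 = 0.0004 - (-0.48) = 0.4804.
  D >= 0, so the roots are real: z = (-b +/- sqrt(D)) / (2a) = (-0.02 +/- 0.693109) / (-0.24).
    z_1 = (-0.02 + 0.693109) / (-0.24) = -2.8046,   |z_1| = 2.8046.
    z_2 = (-0.02 - 0.693109) / (-0.24) = 2.9713,   |z_2| = 2.9713.
Moduli of all roots: 2.5000, 2.8046, 2.9713.
All moduli strictly greater than 1? Yes.
Verdict: Stationary.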